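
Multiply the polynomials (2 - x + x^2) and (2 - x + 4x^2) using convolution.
Ascending coefficients: a = [2, -1, 1], b = [2, -1, 4]. c[0] = 2×2 = 4; c[1] = 2×-1 + -1×2 = -4; c[2] = 2×4 + -1×-1 + 1×2 = 11; c[3] = -1×4 + 1×-1 = -5; c[4] = 1×4 = 4. Result coefficients: [4, -4, 11, -5, 4] → 4 - 4x + 11x^2 - 5x^3 + 4x^4

4 - 4x + 11x^2 - 5x^3 + 4x^4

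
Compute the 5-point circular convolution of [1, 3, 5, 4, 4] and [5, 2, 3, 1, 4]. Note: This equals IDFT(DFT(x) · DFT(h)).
Either evaluate y[k] = Σ_j x[j]·h[(k-j) mod 5] directly, or use IDFT(DFT(x) · DFT(h)). y[0] = 1×5 + 3×4 + 5×1 + 4×3 + 4×2 = 42; y[1] = 1×2 + 3×5 + 5×4 + 4×1 + 4×3 = 53; y[2] = 1×3 + 3×2 + 5×5 + 4×4 + 4×1 = 54; y[3] = 1×1 + 3×3 + 5×2 + 4×5 + 4×4 = 56; y[4] = 1×4 + 3×1 + 5×3 + 4×2 + 4×5 = 50. Result: [42, 53, 54, 56, 50]

[42, 53, 54, 56, 50]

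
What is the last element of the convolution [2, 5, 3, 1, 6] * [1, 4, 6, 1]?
Use y[k] = Σ_i a[i]·b[k-i] at k=7. y[7] = 6×1 = 6

6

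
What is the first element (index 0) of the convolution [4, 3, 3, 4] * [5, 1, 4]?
Use y[k] = Σ_i a[i]·b[k-i] at k=0. y[0] = 4×5 = 20

20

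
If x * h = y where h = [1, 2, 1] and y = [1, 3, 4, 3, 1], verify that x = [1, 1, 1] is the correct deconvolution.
Forward-compute [1, 1, 1] * [1, 2, 1]: y[0] = 1×1 = 1; y[1] = 1×2 + 1×1 = 3; y[2] = 1×1 + 1×2 + 1×1 = 4; y[3] = 1×1 + 1×2 = 3; y[4] = 1×1 = 1 → [1, 3, 4, 3, 1]. Matches given y = [1, 3, 4, 3, 1], so verified.

Verified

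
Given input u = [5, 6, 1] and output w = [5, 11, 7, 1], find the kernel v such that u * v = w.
Output length 4 = len(u) + len(v) - 1 ⇒ len(v) = 2. Solve v forward using v[k] = (w[k] - Σ_{i≥1} u[i]·v[k-i]) / u[0]: v[0] = w[0] / u[0] = 5 / 5 = 1; v[1] = (w[1] - 6×1) / u[0] = (11 - 6×1) / 5 = 1. So v = [1, 1]. Forward-check [5, 6, 1] * [1, 1]: w[0] = 5×1 = 5; w[1] = 5×1 + 6×1 = 11; w[2] = 6×1 + 1×1 = 7; w[3] = 1×1 = 1 → [5, 11, 7, 1] ✓

[1, 1]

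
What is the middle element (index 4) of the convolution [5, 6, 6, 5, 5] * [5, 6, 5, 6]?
Use y[k] = Σ_i a[i]·b[k-i] at k=4. y[4] = 6×6 + 6×5 + 5×6 + 5×5 = 121

121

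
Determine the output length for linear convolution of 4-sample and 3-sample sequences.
Linear/full convolution length: m + n - 1 = 4 + 3 - 1 = 6

6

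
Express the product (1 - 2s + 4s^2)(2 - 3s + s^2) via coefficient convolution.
Ascending coefficients: a = [1, -2, 4], b = [2, -3, 1]. c[0] = 1×2 = 2; c[1] = 1×-3 + -2×2 = -7; c[2] = 1×1 + -2×-3 + 4×2 = 15; c[3] = -2×1 + 4×-3 = -14; c[4] = 4×1 = 4. Result coefficients: [2, -7, 15, -14, 4] → 2 - 7s + 15s^2 - 14s^3 + 4s^4

2 - 7s + 15s^2 - 14s^3 + 4s^4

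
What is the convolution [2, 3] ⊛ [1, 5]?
y[0] = 2×1 = 2; y[1] = 2×5 + 3×1 = 13; y[2] = 3×5 = 15

[2, 13, 15]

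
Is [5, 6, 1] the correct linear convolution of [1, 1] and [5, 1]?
Recompute linear convolution of [1, 1] and [5, 1]: y[0] = 1×5 = 5; y[1] = 1×1 + 1×5 = 6; y[2] = 1×1 = 1 → [5, 6, 1]. Given [5, 6, 1] matches, so answer: Yes

Yes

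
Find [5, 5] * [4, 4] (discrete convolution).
y[0] = 5×4 = 20; y[1] = 5×4 + 5×4 = 40; y[2] = 5×4 = 20

[20, 40, 20]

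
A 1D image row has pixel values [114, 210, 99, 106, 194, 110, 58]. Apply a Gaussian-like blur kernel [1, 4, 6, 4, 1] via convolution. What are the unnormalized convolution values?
Convolve image row [114, 210, 99, 106, 194, 110, 58] with kernel [1, 4, 6, 4, 1]: y[0] = 114×1 = 114; y[1] = 114×4 + 210×1 = 666; y[2] = 114×6 + 210×4 + 99×1 = 1623; y[3] = 114×4 + 210×6 + 99×4 + 106×1 = 2218; y[4] = 114×1 + 210×4 + 99×6 + 106×4 + 194×1 = 2166; y[5] = 210×1 + 99×4 + 106×6 + 194×4 + 110×1 = 2128; y[6] = 99×1 + 106×4 + 194×6 + 110×4 + 58×1 = 2185; y[7] = 106×1 + 194×4 + 110×6 + 58×4 = 1774; y[8] = 194×1 + 110×4 + 58×6 = 982; y[9] = 110×1 + 58×4 = 342; y[10] = 58×1 = 58 → [114, 666, 1623, 2218, 2166, 2128, 2185, 1774, 982, 342, 58]. Normalization factor = sum(kernel) = 16.

[114, 666, 1623, 2218, 2166, 2128, 2185, 1774, 982, 342, 58]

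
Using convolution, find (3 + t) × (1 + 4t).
Ascending coefficients: a = [3, 1], b = [1, 4]. c[0] = 3×1 = 3; c[1] = 3×4 + 1×1 = 13; c[2] = 1×4 = 4. Result coefficients: [3, 13, 4] → 3 + 13t + 4t^2

3 + 13t + 4t^2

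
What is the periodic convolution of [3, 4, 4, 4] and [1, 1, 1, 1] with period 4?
Use y[k] = Σ_j x[j]·h[(k-j) mod 4]. y[0] = 3×1 + 4×1 + 4×1 + 4×1 = 15; y[1] = 3×1 + 4×1 + 4×1 + 4×1 = 15; y[2] = 3×1 + 4×1 + 4×1 + 4×1 = 15; y[3] = 3×1 + 4×1 + 4×1 + 4×1 = 15. Result: [15, 15, 15, 15]

[15, 15, 15, 15]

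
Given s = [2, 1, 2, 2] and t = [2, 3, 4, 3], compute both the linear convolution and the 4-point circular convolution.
Linear: y_lin[0] = 2×2 = 4; y_lin[1] = 2×3 + 1×2 = 8; y_lin[2] = 2×4 + 1×3 + 2×2 = 15; y_lin[3] = 2×3 + 1×4 + 2×3 + 2×2 = 20; y_lin[4] = 1×3 + 2×4 + 2×3 = 17; y_lin[5] = 2×3 + 2×4 = 14; y_lin[6] = 2×3 = 6 → [4, 8, 15, 20, 17, 14, 6]. Circular (length 4): y[0] = 2×2 + 1×3 + 2×4 + 2×3 = 21; y[1] = 2×3 + 1×2 + 2×3 + 2×4 = 22; y[2] = 2×4 + 1×3 + 2×2 + 2×3 = 21; y[3] = 2×3 + 1×4 + 2×3 + 2×2 = 20 → [21, 22, 21, 20]

Linear: [4, 8, 15, 20, 17, 14, 6], Circular: [21, 22, 21, 20]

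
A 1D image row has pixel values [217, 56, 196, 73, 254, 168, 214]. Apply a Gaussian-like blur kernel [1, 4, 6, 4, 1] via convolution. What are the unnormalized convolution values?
Convolve image row [217, 56, 196, 73, 254, 168, 214] with kernel [1, 4, 6, 4, 1]: y[0] = 217×1 = 217; y[1] = 217×4 + 56×1 = 924; y[2] = 217×6 + 56×4 + 196×1 = 1722; y[3] = 217×4 + 56×6 + 196×4 + 73×1 = 2061; y[4] = 217×1 + 56×4 + 196×6 + 73×4 + 254×1 = 2163; y[5] = 56×1 + 196×4 + 73×6 + 254×4 + 168×1 = 2462; y[6] = 196×1 + 73×4 + 254×6 + 168×4 + 214×1 = 2898; y[7] = 73×1 + 254×4 + 168×6 + 214×4 = 2953; y[8] = 254×1 + 168×4 + 214×6 = 2210; y[9] = 168×1 + 214×4 = 1024; y[10] = 214×1 = 214 → [217, 924, 1722, 2061, 2163, 2462, 2898, 2953, 2210, 1024, 214]. Normalization factor = sum(kernel) = 16.

[217, 924, 1722, 2061, 2163, 2462, 2898, 2953, 2210, 1024, 214]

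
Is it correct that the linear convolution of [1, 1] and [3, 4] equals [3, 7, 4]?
Recompute linear convolution of [1, 1] and [3, 4]: y[0] = 1×3 = 3; y[1] = 1×4 + 1×3 = 7; y[2] = 1×4 = 4 → [3, 7, 4]. Given [3, 7, 4] matches, so answer: Yes

Yes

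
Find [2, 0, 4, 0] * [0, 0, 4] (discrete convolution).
y[0] = 2×0 = 0; y[1] = 2×0 + 0×0 = 0; y[2] = 2×4 + 0×0 + 4×0 = 8; y[3] = 0×4 + 4×0 + 0×0 = 0; y[4] = 4×4 + 0×0 = 16; y[5] = 0×4 = 0

[0, 0, 8, 0, 16, 0]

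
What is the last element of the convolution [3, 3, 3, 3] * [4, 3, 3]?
Use y[k] = Σ_i a[i]·b[k-i] at k=5. y[5] = 3×3 = 9

9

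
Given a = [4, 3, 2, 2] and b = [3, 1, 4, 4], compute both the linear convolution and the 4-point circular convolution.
Linear: y_lin[0] = 4×3 = 12; y_lin[1] = 4×1 + 3×3 = 13; y_lin[2] = 4×4 + 3×1 + 2×3 = 25; y_lin[3] = 4×4 + 3×4 + 2×1 + 2×3 = 36; y_lin[4] = 3×4 + 2×4 + 2×1 = 22; y_lin[5] = 2×4 + 2×4 = 16; y_lin[6] = 2×4 = 8 → [12, 13, 25, 36, 22, 16, 8]. Circular (length 4): y[0] = 4×3 + 3×4 + 2×4 + 2×1 = 34; y[1] = 4×1 + 3×3 + 2×4 + 2×4 = 29; y[2] = 4×4 + 3×1 + 2×3 + 2×4 = 33; y[3] = 4×4 + 3×4 + 2×1 + 2×3 = 36 → [34, 29, 33, 36]

Linear: [12, 13, 25, 36, 22, 16, 8], Circular: [34, 29, 33, 36]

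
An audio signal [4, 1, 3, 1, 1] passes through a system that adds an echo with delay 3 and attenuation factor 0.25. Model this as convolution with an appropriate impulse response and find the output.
Direct-path + delayed-attenuated-path model → impulse response h = [1, 0, 0, 0.25] (1 at lag 0, 0.25 at lag 3). Output y[n] = x[n] + 0.25·x[n - 3] (with x[n] = 0 outside 0..4): y[0] = 4 + 0.25×0 = 4; y[1] = 1 + 0.25×0 = 1; y[2] = 3 + 0.25×0 = 3; y[3] = 1 + 0.25×4 = 2.0; y[4] = 1 + 0.25×1 = 1.25; y[5] = 0 + 0.25×3 = 0.75; y[6] = 0 + 0.25×1 = 0.25; y[7] = 0 + 0.25×1 = 0.25. So y = [4, 1, 3, 2.0, 1.25, 0.75, 0.25, 0.25]

[4, 1, 3, 2.0, 1.25, 0.75, 0.25, 0.25]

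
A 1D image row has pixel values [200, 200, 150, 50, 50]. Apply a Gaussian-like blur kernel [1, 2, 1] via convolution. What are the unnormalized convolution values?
Convolve image row [200, 200, 150, 50, 50] with kernel [1, 2, 1]: y[0] = 200×1 = 200; y[1] = 200×2 + 200×1 = 600; y[2] = 200×1 + 200×2 + 150×1 = 750; y[3] = 200×1 + 150×2 + 50×1 = 550; y[4] = 150×1 + 50×2 + 50×1 = 300; y[5] = 50×1 + 50×2 = 150; y[6] = 50×1 = 50 → [200, 600, 750, 550, 300, 150, 50]. Normalization factor = sum(kernel) = 4.

[200, 600, 750, 550, 300, 150, 50]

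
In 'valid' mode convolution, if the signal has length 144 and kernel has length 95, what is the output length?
'Valid' mode counts only positions where the kernel fully overlaps the signal: m - n + 1 = 144 - 95 + 1 = 50

50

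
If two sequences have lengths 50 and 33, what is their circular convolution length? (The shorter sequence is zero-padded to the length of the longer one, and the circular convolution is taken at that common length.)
Circular convolution (zero-padding the shorter input) has length max(m, n) = max(50, 33) = 50

50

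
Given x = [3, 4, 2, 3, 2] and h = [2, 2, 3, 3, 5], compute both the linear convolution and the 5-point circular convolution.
Linear: y_lin[0] = 3×2 = 6; y_lin[1] = 3×2 + 4×2 = 14; y_lin[2] = 3×3 + 4×2 + 2×2 = 21; y_lin[3] = 3×3 + 4×3 + 2×2 + 3×2 = 31; y_lin[4] = 3×5 + 4×3 + 2×3 + 3×2 + 2×2 = 43; y_lin[5] = 4×5 + 2×3 + 3×3 + 2×2 = 39; y_lin[6] = 2×5 + 3×3 + 2×3 = 25; y_lin[7] = 3×5 + 2×3 = 21; y_lin[8] = 2×5 = 10 → [6, 14, 21, 31, 43, 39, 25, 21, 10]. Circular (length 5): y[0] = 3×2 + 4×5 + 2×3 + 3×3 + 2×2 = 45; y[1] = 3×2 + 4×2 + 2×5 + 3×3 + 2×3 = 39; y[2] = 3×3 + 4×2 + 2×2 + 3×5 + 2×3 = 42; y[3] = 3×3 + 4×3 + 2×2 + 3×2 + 2×5 = 41; y[4] = 3×5 + 4×3 + 2×3 + 3×2 + 2×2 = 43 → [45, 39, 42, 41, 43]

Linear: [6, 14, 21, 31, 43, 39, 25, 21, 10], Circular: [45, 39, 42, 41, 43]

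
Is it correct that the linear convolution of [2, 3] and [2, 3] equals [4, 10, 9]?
Recompute linear convolution of [2, 3] and [2, 3]: y[0] = 2×2 = 4; y[1] = 2×3 + 3×2 = 12; y[2] = 3×3 = 9 → [4, 12, 9]. Compare to given [4, 10, 9]: they differ at index 1: given 10, correct 12, so answer: No

No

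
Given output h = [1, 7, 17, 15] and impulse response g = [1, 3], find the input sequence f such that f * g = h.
Deconvolve h=[1, 7, 17, 15] by g=[1, 3]. Since g[0]=1, solve forward: f[0] = h[0] / 1 = 1; f[1] = (h[1] - 1×3) / 1 = 4; f[2] = (h[2] - 4×3) / 1 = 5. So f = [1, 4, 5]. Check by forward convolution: h[0] = 1×1 = 1; h[1] = 1×3 + 4×1 = 7; h[2] = 4×3 + 5×1 = 17; h[3] = 5×3 = 15

[1, 4, 5]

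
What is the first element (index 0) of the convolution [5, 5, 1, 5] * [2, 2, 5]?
Use y[k] = Σ_i a[i]·b[k-i] at k=0. y[0] = 5×2 = 10

10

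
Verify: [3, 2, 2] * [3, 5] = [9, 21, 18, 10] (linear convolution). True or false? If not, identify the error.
Recompute linear convolution of [3, 2, 2] and [3, 5]: y[0] = 3×3 = 9; y[1] = 3×5 + 2×3 = 21; y[2] = 2×5 + 2×3 = 16; y[3] = 2×5 = 10 → [9, 21, 16, 10]. Compare to given [9, 21, 18, 10]: they differ at index 2: given 18, correct 16, so answer: No

No. Error at index 2: given 18, correct 16.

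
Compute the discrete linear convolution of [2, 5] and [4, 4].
y[0] = 2×4 = 8; y[1] = 2×4 + 5×4 = 28; y[2] = 5×4 = 20

[8, 28, 20]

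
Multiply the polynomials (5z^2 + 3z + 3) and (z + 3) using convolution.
Ascending coefficients: a = [3, 3, 5], b = [3, 1]. c[0] = 3×3 = 9; c[1] = 3×1 + 3×3 = 12; c[2] = 3×1 + 5×3 = 18; c[3] = 5×1 = 5. Result coefficients: [9, 12, 18, 5] → 5z^3 + 18z^2 + 12z + 9

5z^3 + 18z^2 + 12z + 9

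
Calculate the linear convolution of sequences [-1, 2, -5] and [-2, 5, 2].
y[0] = -1×-2 = 2; y[1] = -1×5 + 2×-2 = -9; y[2] = -1×2 + 2×5 + -5×-2 = 18; y[3] = 2×2 + -5×5 = -21; y[4] = -5×2 = -10

[2, -9, 18, -21, -10]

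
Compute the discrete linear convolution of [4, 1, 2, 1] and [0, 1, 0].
y[0] = 4×0 = 0; y[1] = 4×1 + 1×0 = 4; y[2] = 4×0 + 1×1 + 2×0 = 1; y[3] = 1×0 + 2×1 + 1×0 = 2; y[4] = 2×0 + 1×1 = 1; y[5] = 1×0 = 0

[0, 4, 1, 2, 1, 0]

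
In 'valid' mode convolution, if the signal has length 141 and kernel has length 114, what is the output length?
'Valid' mode counts only positions where the kernel fully overlaps the signal: m - n + 1 = 141 - 114 + 1 = 28

28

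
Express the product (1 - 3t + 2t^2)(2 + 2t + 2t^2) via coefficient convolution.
Ascending coefficients: a = [1, -3, 2], b = [2, 2, 2]. c[0] = 1×2 = 2; c[1] = 1×2 + -3×2 = -4; c[2] = 1×2 + -3×2 + 2×2 = 0; c[3] = -3×2 + 2×2 = -2; c[4] = 2×2 = 4. Result coefficients: [2, -4, 0, -2, 4] → 2 - 4t - 2t^3 + 4t^4

2 - 4t - 2t^3 + 4t^4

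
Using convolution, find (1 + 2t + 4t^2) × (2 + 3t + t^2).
Ascending coefficients: a = [1, 2, 4], b = [2, 3, 1]. c[0] = 1×2 = 2; c[1] = 1×3 + 2×2 = 7; c[2] = 1×1 + 2×3 + 4×2 = 15; c[3] = 2×1 + 4×3 = 14; c[4] = 4×1 = 4. Result coefficients: [2, 7, 15, 14, 4] → 2 + 7t + 15t^2 + 14t^3 + 4t^4

2 + 7t + 15t^2 + 14t^3 + 4t^4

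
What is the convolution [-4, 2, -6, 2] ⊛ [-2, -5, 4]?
y[0] = -4×-2 = 8; y[1] = -4×-5 + 2×-2 = 16; y[2] = -4×4 + 2×-5 + -6×-2 = -14; y[3] = 2×4 + -6×-5 + 2×-2 = 34; y[4] = -6×4 + 2×-5 = -34; y[5] = 2×4 = 8

[8, 16, -14, 34, -34, 8]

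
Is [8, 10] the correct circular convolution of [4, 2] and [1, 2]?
Recompute circular convolution of [4, 2] and [1, 2]: y[0] = 4×1 + 2×2 = 8; y[1] = 4×2 + 2×1 = 10 → [8, 10]. Given [8, 10] matches, so answer: Yes

Yes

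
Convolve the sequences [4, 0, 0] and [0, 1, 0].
y[0] = 4×0 = 0; y[1] = 4×1 + 0×0 = 4; y[2] = 4×0 + 0×1 + 0×0 = 0; y[3] = 0×0 + 0×1 = 0; y[4] = 0×0 = 0

[0, 4, 0, 0, 0]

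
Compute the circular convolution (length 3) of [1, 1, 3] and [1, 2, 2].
Use y[k] = Σ_j a[j]·b[(k-j) mod 3]. y[0] = 1×1 + 1×2 + 3×2 = 9; y[1] = 1×2 + 1×1 + 3×2 = 9; y[2] = 1×2 + 1×2 + 3×1 = 7. Result: [9, 9, 7]

[9, 9, 7]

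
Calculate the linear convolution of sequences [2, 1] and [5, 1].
y[0] = 2×5 = 10; y[1] = 2×1 + 1×5 = 7; y[2] = 1×1 = 1

[10, 7, 1]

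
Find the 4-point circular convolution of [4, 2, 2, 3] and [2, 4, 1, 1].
Use y[k] = Σ_j f[j]·g[(k-j) mod 4]. y[0] = 4×2 + 2×1 + 2×1 + 3×4 = 24; y[1] = 4×4 + 2×2 + 2×1 + 3×1 = 25; y[2] = 4×1 + 2×4 + 2×2 + 3×1 = 19; y[3] = 4×1 + 2×1 + 2×4 + 3×2 = 20. Result: [24, 25, 19, 20]

[24, 25, 19, 20]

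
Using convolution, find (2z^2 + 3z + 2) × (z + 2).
Ascending coefficients: a = [2, 3, 2], b = [2, 1]. c[0] = 2×2 = 4; c[1] = 2×1 + 3×2 = 8; c[2] = 3×1 + 2×2 = 7; c[3] = 2×1 = 2. Result coefficients: [4, 8, 7, 2] → 2z^3 + 7z^2 + 8z + 4

2z^3 + 7z^2 + 8z + 4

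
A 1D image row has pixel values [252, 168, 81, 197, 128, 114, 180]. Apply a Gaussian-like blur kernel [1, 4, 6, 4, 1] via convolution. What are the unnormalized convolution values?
Convolve image row [252, 168, 81, 197, 128, 114, 180] with kernel [1, 4, 6, 4, 1]: y[0] = 252×1 = 252; y[1] = 252×4 + 168×1 = 1176; y[2] = 252×6 + 168×4 + 81×1 = 2265; y[3] = 252×4 + 168×6 + 81×4 + 197×1 = 2537; y[4] = 252×1 + 168×4 + 81×6 + 197×4 + 128×1 = 2326; y[5] = 168×1 + 81×4 + 197×6 + 128×4 + 114×1 = 2300; y[6] = 81×1 + 197×4 + 128×6 + 114×4 + 180×1 = 2273; y[7] = 197×1 + 128×4 + 114×6 + 180×4 = 2113; y[8] = 128×1 + 114×4 + 180×6 = 1664; y[9] = 114×1 + 180×4 = 834; y[10] = 180×1 = 180 → [252, 1176, 2265, 2537, 2326, 2300, 2273, 2113, 1664, 834, 180]. Normalization factor = sum(kernel) = 16.

[252, 1176, 2265, 2537, 2326, 2300, 2273, 2113, 1664, 834, 180]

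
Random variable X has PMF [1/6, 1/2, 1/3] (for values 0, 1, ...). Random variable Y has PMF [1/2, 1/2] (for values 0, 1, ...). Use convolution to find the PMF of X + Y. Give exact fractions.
P(X+Y=k) = Σ_i P(X=i)·P(Y=k-i) — a convolution of [1/6, 1/2, 1/3] and [1/2, 1/2]. P(X+Y=0) = (1/6)×(1/2) = 1/12; P(X+Y=1) = (1/6)×(1/2) + (1/2)×(1/2) = 1/12 + 1/4 = 1/3; P(X+Y=2) = (1/2)×(1/2) + (1/3)×(1/2) = 1/4 + 1/6 = 5/12; P(X+Y=3) = (1/3)×(1/2) = 1/6. PMF: [1/12, 1/3, 5/12, 1/6] (sums to 1 ✓)

[1/12, 1/3, 5/12, 1/6]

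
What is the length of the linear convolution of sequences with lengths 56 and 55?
Linear/full convolution length: m + n - 1 = 56 + 55 - 1 = 110

110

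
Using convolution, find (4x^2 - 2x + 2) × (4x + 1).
Ascending coefficients: a = [2, -2, 4], b = [1, 4]. c[0] = 2×1 = 2; c[1] = 2×4 + -2×1 = 6; c[2] = -2×4 + 4×1 = -4; c[3] = 4×4 = 16. Result coefficients: [2, 6, -4, 16] → 16x^3 - 4x^2 + 6x + 2

16x^3 - 4x^2 + 6x + 2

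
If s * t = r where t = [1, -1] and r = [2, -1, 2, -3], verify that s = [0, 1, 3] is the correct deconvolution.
Forward-compute [0, 1, 3] * [1, -1]: r[0] = 0×1 = 0; r[1] = 0×-1 + 1×1 = 1; r[2] = 1×-1 + 3×1 = 2; r[3] = 3×-1 = -3 → [0, 1, 2, -3]. Does not match given r = [2, -1, 2, -3].

Not verified. [0, 1, 3] * [1, -1] = [0, 1, 2, -3], which differs from [2, -1, 2, -3] at index 0.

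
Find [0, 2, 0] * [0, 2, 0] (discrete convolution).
y[0] = 0×0 = 0; y[1] = 0×2 + 2×0 = 0; y[2] = 0×0 + 2×2 + 0×0 = 4; y[3] = 2×0 + 0×2 = 0; y[4] = 0×0 = 0

[0, 0, 4, 0, 0]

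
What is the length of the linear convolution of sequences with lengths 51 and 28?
Linear/full convolution length: m + n - 1 = 51 + 28 - 1 = 78

78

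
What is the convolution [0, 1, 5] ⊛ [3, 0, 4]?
y[0] = 0×3 = 0; y[1] = 0×0 + 1×3 = 3; y[2] = 0×4 + 1×0 + 5×3 = 15; y[3] = 1×4 + 5×0 = 4; y[4] = 5×4 = 20

[0, 3, 15, 4, 20]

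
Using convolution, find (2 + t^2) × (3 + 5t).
Ascending coefficients: a = [2, 0, 1], b = [3, 5]. c[0] = 2×3 = 6; c[1] = 2×5 + 0×3 = 10; c[2] = 0×5 + 1×3 = 3; c[3] = 1×5 = 5. Result coefficients: [6, 10, 3, 5] → 6 + 10t + 3t^2 + 5t^3

6 + 10t + 3t^2 + 5t^3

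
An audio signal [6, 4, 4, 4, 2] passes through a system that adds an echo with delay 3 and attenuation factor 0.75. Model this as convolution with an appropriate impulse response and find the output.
Direct-path + delayed-attenuated-path model → impulse response h = [1, 0, 0, 0.75] (1 at lag 0, 0.75 at lag 3). Output y[n] = x[n] + 0.75·x[n - 3] (with x[n] = 0 outside 0..4): y[0] = 6 + 0.75×0 = 6; y[1] = 4 + 0.75×0 = 4; y[2] = 4 + 0.75×0 = 4; y[3] = 4 + 0.75×6 = 8.5; y[4] = 2 + 0.75×4 = 5.0; y[5] = 0 + 0.75×4 = 3.0; y[6] = 0 + 0.75×4 = 3.0; y[7] = 0 + 0.75×2 = 1.5. So y = [6, 4, 4, 8.5, 5.0, 3.0, 3.0, 1.5]

[6, 4, 4, 8.5, 5.0, 3.0, 3.0, 1.5]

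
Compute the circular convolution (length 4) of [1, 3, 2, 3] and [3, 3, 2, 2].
Use y[k] = Σ_j u[j]·v[(k-j) mod 4]. y[0] = 1×3 + 3×2 + 2×2 + 3×3 = 22; y[1] = 1×3 + 3×3 + 2×2 + 3×2 = 22; y[2] = 1×2 + 3×3 + 2×3 + 3×2 = 23; y[3] = 1×2 + 3×2 + 2×3 + 3×3 = 23. Result: [22, 22, 23, 23]

[22, 22, 23, 23]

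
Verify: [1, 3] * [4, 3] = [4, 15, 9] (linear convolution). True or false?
Recompute linear convolution of [1, 3] and [4, 3]: y[0] = 1×4 = 4; y[1] = 1×3 + 3×4 = 15; y[2] = 3×3 = 9 → [4, 15, 9]. Given [4, 15, 9] matches, so answer: Yes

Yes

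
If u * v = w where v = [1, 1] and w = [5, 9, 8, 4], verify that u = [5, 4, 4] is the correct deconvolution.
Forward-compute [5, 4, 4] * [1, 1]: w[0] = 5×1 = 5; w[1] = 5×1 + 4×1 = 9; w[2] = 4×1 + 4×1 = 8; w[3] = 4×1 = 4 → [5, 9, 8, 4]. Matches given w = [5, 9, 8, 4], so verified.

Verified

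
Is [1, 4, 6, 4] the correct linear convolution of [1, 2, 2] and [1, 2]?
Recompute linear convolution of [1, 2, 2] and [1, 2]: y[0] = 1×1 = 1; y[1] = 1×2 + 2×1 = 4; y[2] = 2×2 + 2×1 = 6; y[3] = 2×2 = 4 → [1, 4, 6, 4]. Given [1, 4, 6, 4] matches, so answer: Yes

Yes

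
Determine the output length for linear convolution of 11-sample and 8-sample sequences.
Linear/full convolution length: m + n - 1 = 11 + 8 - 1 = 18

18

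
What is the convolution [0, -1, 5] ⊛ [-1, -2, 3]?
y[0] = 0×-1 = 0; y[1] = 0×-2 + -1×-1 = 1; y[2] = 0×3 + -1×-2 + 5×-1 = -3; y[3] = -1×3 + 5×-2 = -13; y[4] = 5×3 = 15

[0, 1, -3, -13, 15]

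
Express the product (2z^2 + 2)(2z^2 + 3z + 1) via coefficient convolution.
Ascending coefficients: a = [2, 0, 2], b = [1, 3, 2]. c[0] = 2×1 = 2; c[1] = 2×3 + 0×1 = 6; c[2] = 2×2 + 0×3 + 2×1 = 6; c[3] = 0×2 + 2×3 = 6; c[4] = 2×2 = 4. Result coefficients: [2, 6, 6, 6, 4] → 4z^4 + 6z^3 + 6z^2 + 6z + 2

4z^4 + 6z^3 + 6z^2 + 6z + 2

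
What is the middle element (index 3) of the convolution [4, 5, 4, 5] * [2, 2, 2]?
Use y[k] = Σ_i a[i]·b[k-i] at k=3. y[3] = 5×2 + 4×2 + 5×2 = 28

28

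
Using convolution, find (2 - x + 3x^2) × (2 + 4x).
Ascending coefficients: a = [2, -1, 3], b = [2, 4]. c[0] = 2×2 = 4; c[1] = 2×4 + -1×2 = 6; c[2] = -1×4 + 3×2 = 2; c[3] = 3×4 = 12. Result coefficients: [4, 6, 2, 12] → 4 + 6x + 2x^2 + 12x^3

4 + 6x + 2x^2 + 12x^3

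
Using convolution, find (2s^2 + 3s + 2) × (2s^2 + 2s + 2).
Ascending coefficients: a = [2, 3, 2], b = [2, 2, 2]. c[0] = 2×2 = 4; c[1] = 2×2 + 3×2 = 10; c[2] = 2×2 + 3×2 + 2×2 = 14; c[3] = 3×2 + 2×2 = 10; c[4] = 2×2 = 4. Result coefficients: [4, 10, 14, 10, 4] → 4s^4 + 10s^3 + 14s^2 + 10s + 4

4s^4 + 10s^3 + 14s^2 + 10s + 4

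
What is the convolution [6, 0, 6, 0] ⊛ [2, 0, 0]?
y[0] = 6×2 = 12; y[1] = 6×0 + 0×2 = 0; y[2] = 6×0 + 0×0 + 6×2 = 12; y[3] = 0×0 + 6×0 + 0×2 = 0; y[4] = 6×0 + 0×0 = 0; y[5] = 0×0 = 0

[12, 0, 12, 0, 0, 0]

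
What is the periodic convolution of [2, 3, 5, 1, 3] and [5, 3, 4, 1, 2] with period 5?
Use y[k] = Σ_j u[j]·v[(k-j) mod 5]. y[0] = 2×5 + 3×2 + 5×1 + 1×4 + 3×3 = 34; y[1] = 2×3 + 3×5 + 5×2 + 1×1 + 3×4 = 44; y[2] = 2×4 + 3×3 + 5×5 + 1×2 + 3×1 = 47; y[3] = 2×1 + 3×4 + 5×3 + 1×5 + 3×2 = 40; y[4] = 2×2 + 3×1 + 5×4 + 1×3 + 3×5 = 45. Result: [34, 44, 47, 40, 45]

[34, 44, 47, 40, 45]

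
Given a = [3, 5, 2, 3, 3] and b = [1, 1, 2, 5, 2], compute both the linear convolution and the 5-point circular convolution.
Linear: y_lin[0] = 3×1 = 3; y_lin[1] = 3×1 + 5×1 = 8; y_lin[2] = 3×2 + 5×1 + 2×1 = 13; y_lin[3] = 3×5 + 5×2 + 2×1 + 3×1 = 30; y_lin[4] = 3×2 + 5×5 + 2×2 + 3×1 + 3×1 = 41; y_lin[5] = 5×2 + 2×5 + 3×2 + 3×1 = 29; y_lin[6] = 2×2 + 3×5 + 3×2 = 25; y_lin[7] = 3×2 + 3×5 = 21; y_lin[8] = 3×2 = 6 → [3, 8, 13, 30, 41, 29, 25, 21, 6]. Circular (length 5): y[0] = 3×1 + 5×2 + 2×5 + 3×2 + 3×1 = 32; y[1] = 3×1 + 5×1 + 2×2 + 3×5 + 3×2 = 33; y[2] = 3×2 + 5×1 + 2×1 + 3×2 + 3×5 = 34; y[3] = 3×5 + 5×2 + 2×1 + 3×1 + 3×2 = 36; y[4] = 3×2 + 5×5 + 2×2 + 3×1 + 3×1 = 41 → [32, 33, 34, 36, 41]

Linear: [3, 8, 13, 30, 41, 29, 25, 21, 6], Circular: [32, 33, 34, 36, 41]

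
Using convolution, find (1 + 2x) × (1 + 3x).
Ascending coefficients: a = [1, 2], b = [1, 3]. c[0] = 1×1 = 1; c[1] = 1×3 + 2×1 = 5; c[2] = 2×3 = 6. Result coefficients: [1, 5, 6] → 1 + 5x + 6x^2

1 + 5x + 6x^2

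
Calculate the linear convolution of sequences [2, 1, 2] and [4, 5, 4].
y[0] = 2×4 = 8; y[1] = 2×5 + 1×4 = 14; y[2] = 2×4 + 1×5 + 2×4 = 21; y[3] = 1×4 + 2×5 = 14; y[4] = 2×4 = 8

[8, 14, 21, 14, 8]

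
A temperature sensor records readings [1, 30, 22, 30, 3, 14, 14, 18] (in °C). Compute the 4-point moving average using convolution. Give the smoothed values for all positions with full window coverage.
4-point moving average kernel = [1, 1, 1, 1]. Apply in 'valid' mode (full window coverage): avg[0] = (1 + 30 + 22 + 30) / 4 = 20.75; avg[1] = (30 + 22 + 30 + 3) / 4 = 21.25; avg[2] = (22 + 30 + 3 + 14) / 4 = 17.25; avg[3] = (30 + 3 + 14 + 14) / 4 = 15.25; avg[4] = (3 + 14 + 14 + 18) / 4 = 12.25. Smoothed values: [20.75, 21.25, 17.25, 15.25, 12.25]

[20.75, 21.25, 17.25, 15.25, 12.25]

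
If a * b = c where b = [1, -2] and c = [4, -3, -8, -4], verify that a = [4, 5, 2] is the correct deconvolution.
Forward-compute [4, 5, 2] * [1, -2]: c[0] = 4×1 = 4; c[1] = 4×-2 + 5×1 = -3; c[2] = 5×-2 + 2×1 = -8; c[3] = 2×-2 = -4 → [4, -3, -8, -4]. Matches given c = [4, -3, -8, -4], so verified.

Verified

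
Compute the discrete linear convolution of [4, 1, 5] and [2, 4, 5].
y[0] = 4×2 = 8; y[1] = 4×4 + 1×2 = 18; y[2] = 4×5 + 1×4 + 5×2 = 34; y[3] = 1×5 + 5×4 = 25; y[4] = 5×5 = 25

[8, 18, 34, 25, 25]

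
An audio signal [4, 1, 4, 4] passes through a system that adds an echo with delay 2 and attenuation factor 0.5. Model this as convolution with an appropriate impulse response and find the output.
Direct-path + delayed-attenuated-path model → impulse response h = [1, 0, 0.5] (1 at lag 0, 0.5 at lag 2). Output y[n] = x[n] + 0.5·x[n - 2] (with x[n] = 0 outside 0..3): y[0] = 4 + 0.5×0 = 4; y[1] = 1 + 0.5×0 = 1; y[2] = 4 + 0.5×4 = 6.0; y[3] = 4 + 0.5×1 = 4.5; y[4] = 0 + 0.5×4 = 2.0; y[5] = 0 + 0.5×4 = 2.0. So y = [4, 1, 6.0, 4.5, 2.0, 2.0]

[4, 1, 6.0, 4.5, 2.0, 2.0]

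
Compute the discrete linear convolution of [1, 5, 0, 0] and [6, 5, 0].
y[0] = 1×6 = 6; y[1] = 1×5 + 5×6 = 35; y[2] = 1×0 + 5×5 + 0×6 = 25; y[3] = 5×0 + 0×5 + 0×6 = 0; y[4] = 0×0 + 0×5 = 0; y[5] = 0×0 = 0

[6, 35, 25, 0, 0, 0]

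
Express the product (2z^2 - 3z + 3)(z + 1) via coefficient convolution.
Ascending coefficients: a = [3, -3, 2], b = [1, 1]. c[0] = 3×1 = 3; c[1] = 3×1 + -3×1 = 0; c[2] = -3×1 + 2×1 = -1; c[3] = 2×1 = 2. Result coefficients: [3, 0, -1, 2] → 2z^3 - z^2 + 3

2z^3 - z^2 + 3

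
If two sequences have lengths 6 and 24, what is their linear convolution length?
Linear/full convolution length: m + n - 1 = 6 + 24 - 1 = 29

29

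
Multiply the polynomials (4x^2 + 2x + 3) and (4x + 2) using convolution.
Ascending coefficients: a = [3, 2, 4], b = [2, 4]. c[0] = 3×2 = 6; c[1] = 3×4 + 2×2 = 16; c[2] = 2×4 + 4×2 = 16; c[3] = 4×4 = 16. Result coefficients: [6, 16, 16, 16] → 16x^3 + 16x^2 + 16x + 6

16x^3 + 16x^2 + 16x + 6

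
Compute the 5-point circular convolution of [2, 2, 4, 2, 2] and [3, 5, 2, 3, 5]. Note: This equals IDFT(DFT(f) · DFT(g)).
Either evaluate y[k] = Σ_j f[j]·g[(k-j) mod 5] directly, or use IDFT(DFT(f) · DFT(g)). y[0] = 2×3 + 2×5 + 4×3 + 2×2 + 2×5 = 42; y[1] = 2×5 + 2×3 + 4×5 + 2×3 + 2×2 = 46; y[2] = 2×2 + 2×5 + 4×3 + 2×5 + 2×3 = 42; y[3] = 2×3 + 2×2 + 4×5 + 2×3 + 2×5 = 46; y[4] = 2×5 + 2×3 + 4×2 + 2×5 + 2×3 = 40. Result: [42, 46, 42, 46, 40]

[42, 46, 42, 46, 40]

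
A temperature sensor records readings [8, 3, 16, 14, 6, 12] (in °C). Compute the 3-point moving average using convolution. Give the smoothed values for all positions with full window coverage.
3-point moving average kernel = [1, 1, 1]. Apply in 'valid' mode (full window coverage): avg[0] = (8 + 3 + 16) / 3 = 9.0; avg[1] = (3 + 16 + 14) / 3 = 11.0; avg[2] = (16 + 14 + 6) / 3 = 12.0; avg[3] = (14 + 6 + 12) / 3 = 10.67. Smoothed values: [9.0, 11.0, 12.0, 10.67]

[9.0, 11.0, 12.0, 10.67]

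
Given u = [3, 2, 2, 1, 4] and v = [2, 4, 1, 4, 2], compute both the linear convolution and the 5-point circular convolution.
Linear: y_lin[0] = 3×2 = 6; y_lin[1] = 3×4 + 2×2 = 16; y_lin[2] = 3×1 + 2×4 + 2×2 = 15; y_lin[3] = 3×4 + 2×1 + 2×4 + 1×2 = 24; y_lin[4] = 3×2 + 2×4 + 2×1 + 1×4 + 4×2 = 28; y_lin[5] = 2×2 + 2×4 + 1×1 + 4×4 = 29; y_lin[6] = 2×2 + 1×4 + 4×1 = 12; y_lin[7] = 1×2 + 4×4 = 18; y_lin[8] = 4×2 = 8 → [6, 16, 15, 24, 28, 29, 12, 18, 8]. Circular (length 5): y[0] = 3×2 + 2×2 + 2×4 + 1×1 + 4×4 = 35; y[1] = 3×4 + 2×2 + 2×2 + 1×4 + 4×1 = 28; y[2] = 3×1 + 2×4 + 2×2 + 1×2 + 4×4 = 33; y[3] = 3×4 + 2×1 + 2×4 + 1×2 + 4×2 = 32; y[4] = 3×2 + 2×4 + 2×1 + 1×4 + 4×2 = 28 → [35, 28, 33, 32, 28]

Linear: [6, 16, 15, 24, 28, 29, 12, 18, 8], Circular: [35, 28, 33, 32, 28]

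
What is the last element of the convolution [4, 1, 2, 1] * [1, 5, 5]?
Use y[k] = Σ_i a[i]·b[k-i] at k=5. y[5] = 1×5 = 5

5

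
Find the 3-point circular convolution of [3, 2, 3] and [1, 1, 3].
Use y[k] = Σ_j f[j]·g[(k-j) mod 3]. y[0] = 3×1 + 2×3 + 3×1 = 12; y[1] = 3×1 + 2×1 + 3×3 = 14; y[2] = 3×3 + 2×1 + 3×1 = 14. Result: [12, 14, 14]

[12, 14, 14]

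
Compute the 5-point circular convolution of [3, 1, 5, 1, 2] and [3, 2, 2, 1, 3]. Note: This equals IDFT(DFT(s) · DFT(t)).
Either evaluate y[k] = Σ_j s[j]·t[(k-j) mod 5] directly, or use IDFT(DFT(s) · DFT(t)). y[0] = 3×3 + 1×3 + 5×1 + 1×2 + 2×2 = 23; y[1] = 3×2 + 1×3 + 5×3 + 1×1 + 2×2 = 29; y[2] = 3×2 + 1×2 + 5×3 + 1×3 + 2×1 = 28; y[3] = 3×1 + 1×2 + 5×2 + 1×3 + 2×3 = 24; y[4] = 3×3 + 1×1 + 5×2 + 1×2 + 2×3 = 28. Result: [23, 29, 28, 24, 28]

[23, 29, 28, 24, 28]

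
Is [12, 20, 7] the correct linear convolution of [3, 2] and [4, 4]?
Recompute linear convolution of [3, 2] and [4, 4]: y[0] = 3×4 = 12; y[1] = 3×4 + 2×4 = 20; y[2] = 2×4 = 8 → [12, 20, 8]. Compare to given [12, 20, 7]: they differ at index 2: given 7, correct 8, so answer: No

No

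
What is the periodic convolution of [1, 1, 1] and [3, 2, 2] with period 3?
Use y[k] = Σ_j a[j]·b[(k-j) mod 3]. y[0] = 1×3 + 1×2 + 1×2 = 7; y[1] = 1×2 + 1×3 + 1×2 = 7; y[2] = 1×2 + 1×2 + 1×3 = 7. Result: [7, 7, 7]

[7, 7, 7]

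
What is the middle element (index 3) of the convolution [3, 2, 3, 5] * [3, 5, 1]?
Use y[k] = Σ_i a[i]·b[k-i] at k=3. y[3] = 2×1 + 3×5 + 5×3 = 32

32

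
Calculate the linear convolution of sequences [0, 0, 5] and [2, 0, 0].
y[0] = 0×2 = 0; y[1] = 0×0 + 0×2 = 0; y[2] = 0×0 + 0×0 + 5×2 = 10; y[3] = 0×0 + 5×0 = 0; y[4] = 5×0 = 0

[0, 0, 10, 0, 0]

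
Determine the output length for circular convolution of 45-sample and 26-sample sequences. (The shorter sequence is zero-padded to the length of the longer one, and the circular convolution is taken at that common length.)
Circular convolution (zero-padding the shorter input) has length max(m, n) = max(45, 26) = 45

45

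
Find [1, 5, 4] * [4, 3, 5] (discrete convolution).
y[0] = 1×4 = 4; y[1] = 1×3 + 5×4 = 23; y[2] = 1×5 + 5×3 + 4×4 = 36; y[3] = 5×5 + 4×3 = 37; y[4] = 4×5 = 20

[4, 23, 36, 37, 20]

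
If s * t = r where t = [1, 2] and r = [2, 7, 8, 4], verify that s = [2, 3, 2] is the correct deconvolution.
Forward-compute [2, 3, 2] * [1, 2]: r[0] = 2×1 = 2; r[1] = 2×2 + 3×1 = 7; r[2] = 3×2 + 2×1 = 8; r[3] = 2×2 = 4 → [2, 7, 8, 4]. Matches given r = [2, 7, 8, 4], so verified.

Verified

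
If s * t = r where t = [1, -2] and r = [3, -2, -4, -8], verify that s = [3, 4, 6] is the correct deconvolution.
Forward-compute [3, 4, 6] * [1, -2]: r[0] = 3×1 = 3; r[1] = 3×-2 + 4×1 = -2; r[2] = 4×-2 + 6×1 = -2; r[3] = 6×-2 = -12 → [3, -2, -2, -12]. Does not match given r = [3, -2, -4, -8].

Not verified. [3, 4, 6] * [1, -2] = [3, -2, -2, -12], which differs from [3, -2, -4, -8] at index 2.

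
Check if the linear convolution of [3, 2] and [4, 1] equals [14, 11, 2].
Recompute linear convolution of [3, 2] and [4, 1]: y[0] = 3×4 = 12; y[1] = 3×1 + 2×4 = 11; y[2] = 2×1 = 2 → [12, 11, 2]. Compare to given [14, 11, 2]: they differ at index 0: given 14, correct 12, so answer: No

No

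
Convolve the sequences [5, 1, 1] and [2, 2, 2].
y[0] = 5×2 = 10; y[1] = 5×2 + 1×2 = 12; y[2] = 5×2 + 1×2 + 1×2 = 14; y[3] = 1×2 + 1×2 = 4; y[4] = 1×2 = 2

[10, 12, 14, 4, 2]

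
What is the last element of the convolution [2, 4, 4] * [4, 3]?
Use y[k] = Σ_i a[i]·b[k-i] at k=3. y[3] = 4×3 = 12

12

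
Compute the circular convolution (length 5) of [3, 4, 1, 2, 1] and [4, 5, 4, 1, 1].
Use y[k] = Σ_j u[j]·v[(k-j) mod 5]. y[0] = 3×4 + 4×1 + 1×1 + 2×4 + 1×5 = 30; y[1] = 3×5 + 4×4 + 1×1 + 2×1 + 1×4 = 38; y[2] = 3×4 + 4×5 + 1×4 + 2×1 + 1×1 = 39; y[3] = 3×1 + 4×4 + 1×5 + 2×4 + 1×1 = 33; y[4] = 3×1 + 4×1 + 1×4 + 2×5 + 1×4 = 25. Result: [30, 38, 39, 33, 25]

[30, 38, 39, 33, 25]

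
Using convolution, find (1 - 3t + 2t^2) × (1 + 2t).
Ascending coefficients: a = [1, -3, 2], b = [1, 2]. c[0] = 1×1 = 1; c[1] = 1×2 + -3×1 = -1; c[2] = -3×2 + 2×1 = -4; c[3] = 2×2 = 4. Result coefficients: [1, -1, -4, 4] → 1 - t - 4t^2 + 4t^3

1 - t - 4t^2 + 4t^3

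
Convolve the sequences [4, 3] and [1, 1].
y[0] = 4×1 = 4; y[1] = 4×1 + 3×1 = 7; y[2] = 3×1 = 3

[4, 7, 3]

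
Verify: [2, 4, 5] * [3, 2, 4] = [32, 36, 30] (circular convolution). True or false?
Recompute circular convolution of [2, 4, 5] and [3, 2, 4]: y[0] = 2×3 + 4×4 + 5×2 = 32; y[1] = 2×2 + 4×3 + 5×4 = 36; y[2] = 2×4 + 4×2 + 5×3 = 31 → [32, 36, 31]. Compare to given [32, 36, 30]: they differ at index 2: given 30, correct 31, so answer: No

No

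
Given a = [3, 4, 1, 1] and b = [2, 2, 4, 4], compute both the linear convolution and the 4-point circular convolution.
Linear: y_lin[0] = 3×2 = 6; y_lin[1] = 3×2 + 4×2 = 14; y_lin[2] = 3×4 + 4×2 + 1×2 = 22; y_lin[3] = 3×4 + 4×4 + 1×2 + 1×2 = 32; y_lin[4] = 4×4 + 1×4 + 1×2 = 22; y_lin[5] = 1×4 + 1×4 = 8; y_lin[6] = 1×4 = 4 → [6, 14, 22, 32, 22, 8, 4]. Circular (length 4): y[0] = 3×2 + 4×4 + 1×4 + 1×2 = 28; y[1] = 3×2 + 4×2 + 1×4 + 1×4 = 22; y[2] = 3×4 + 4×2 + 1×2 + 1×4 = 26; y[3] = 3×4 + 4×4 + 1×2 + 1×2 = 32 → [28, 22, 26, 32]

Linear: [6, 14, 22, 32, 22, 8, 4], Circular: [28, 22, 26, 32]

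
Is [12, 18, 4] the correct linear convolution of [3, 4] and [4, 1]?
Recompute linear convolution of [3, 4] and [4, 1]: y[0] = 3×4 = 12; y[1] = 3×1 + 4×4 = 19; y[2] = 4×1 = 4 → [12, 19, 4]. Compare to given [12, 18, 4]: they differ at index 1: given 18, correct 19, so answer: No

No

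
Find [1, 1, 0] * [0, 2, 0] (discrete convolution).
y[0] = 1×0 = 0; y[1] = 1×2 + 1×0 = 2; y[2] = 1×0 + 1×2 + 0×0 = 2; y[3] = 1×0 + 0×2 = 0; y[4] = 0×0 = 0

[0, 2, 2, 0, 0]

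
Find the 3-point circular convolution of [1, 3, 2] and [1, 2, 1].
Use y[k] = Σ_j u[j]·v[(k-j) mod 3]. y[0] = 1×1 + 3×1 + 2×2 = 8; y[1] = 1×2 + 3×1 + 2×1 = 7; y[2] = 1×1 + 3×2 + 2×1 = 9. Result: [8, 7, 9]

[8, 7, 9]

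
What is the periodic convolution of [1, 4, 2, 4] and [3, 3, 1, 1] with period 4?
Use y[k] = Σ_j x[j]·h[(k-j) mod 4]. y[0] = 1×3 + 4×1 + 2×1 + 4×3 = 21; y[1] = 1×3 + 4×3 + 2×1 + 4×1 = 21; y[2] = 1×1 + 4×3 + 2×3 + 4×1 = 23; y[3] = 1×1 + 4×1 + 2×3 + 4×3 = 23. Result: [21, 21, 23, 23]

[21, 21, 23, 23]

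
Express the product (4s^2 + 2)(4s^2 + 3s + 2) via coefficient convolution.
Ascending coefficients: a = [2, 0, 4], b = [2, 3, 4]. c[0] = 2×2 = 4; c[1] = 2×3 + 0×2 = 6; c[2] = 2×4 + 0×3 + 4×2 = 16; c[3] = 0×4 + 4×3 = 12; c[4] = 4×4 = 16. Result coefficients: [4, 6, 16, 12, 16] → 16s^4 + 12s^3 + 16s^2 + 6s + 4

16s^4 + 12s^3 + 16s^2 + 6s + 4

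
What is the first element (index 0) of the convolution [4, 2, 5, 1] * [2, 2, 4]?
Use y[k] = Σ_i a[i]·b[k-i] at k=0. y[0] = 4×2 = 8

8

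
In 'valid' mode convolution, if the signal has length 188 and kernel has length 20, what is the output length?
'Valid' mode counts only positions where the kernel fully overlaps the signal: m - n + 1 = 188 - 20 + 1 = 169

169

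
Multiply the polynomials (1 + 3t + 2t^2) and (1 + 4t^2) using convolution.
Ascending coefficients: a = [1, 3, 2], b = [1, 0, 4]. c[0] = 1×1 = 1; c[1] = 1×0 + 3×1 = 3; c[2] = 1×4 + 3×0 + 2×1 = 6; c[3] = 3×4 + 2×0 = 12; c[4] = 2×4 = 8. Result coefficients: [1, 3, 6, 12, 8] → 1 + 3t + 6t^2 + 12t^3 + 8t^4

1 + 3t + 6t^2 + 12t^3 + 8t^4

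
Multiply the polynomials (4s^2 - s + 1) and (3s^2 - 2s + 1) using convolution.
Ascending coefficients: a = [1, -1, 4], b = [1, -2, 3]. c[0] = 1×1 = 1; c[1] = 1×-2 + -1×1 = -3; c[2] = 1×3 + -1×-2 + 4×1 = 9; c[3] = -1×3 + 4×-2 = -11; c[4] = 4×3 = 12. Result coefficients: [1, -3, 9, -11, 12] → 12s^4 - 11s^3 + 9s^2 - 3s + 1

12s^4 - 11s^3 + 9s^2 - 3s + 1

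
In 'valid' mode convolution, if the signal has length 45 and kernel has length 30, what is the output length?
'Valid' mode counts only positions where the kernel fully overlaps the signal: m - n + 1 = 45 - 30 + 1 = 16

16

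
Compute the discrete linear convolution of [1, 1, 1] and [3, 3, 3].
y[0] = 1×3 = 3; y[1] = 1×3 + 1×3 = 6; y[2] = 1×3 + 1×3 + 1×3 = 9; y[3] = 1×3 + 1×3 = 6; y[4] = 1×3 = 3

[3, 6, 9, 6, 3]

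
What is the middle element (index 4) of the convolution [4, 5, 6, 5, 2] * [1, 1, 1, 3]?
Use y[k] = Σ_i a[i]·b[k-i] at k=4. y[4] = 5×3 + 6×1 + 5×1 + 2×1 = 28

28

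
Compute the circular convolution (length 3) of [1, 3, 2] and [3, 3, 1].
Use y[k] = Σ_j x[j]·h[(k-j) mod 3]. y[0] = 1×3 + 3×1 + 2×3 = 12; y[1] = 1×3 + 3×3 + 2×1 = 14; y[2] = 1×1 + 3×3 + 2×3 = 16. Result: [12, 14, 16]

[12, 14, 16]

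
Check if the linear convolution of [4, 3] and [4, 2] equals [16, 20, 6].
Recompute linear convolution of [4, 3] and [4, 2]: y[0] = 4×4 = 16; y[1] = 4×2 + 3×4 = 20; y[2] = 3×2 = 6 → [16, 20, 6]. Given [16, 20, 6] matches, so answer: Yes

Yes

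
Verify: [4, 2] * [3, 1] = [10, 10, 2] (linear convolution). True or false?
Recompute linear convolution of [4, 2] and [3, 1]: y[0] = 4×3 = 12; y[1] = 4×1 + 2×3 = 10; y[2] = 2×1 = 2 → [12, 10, 2]. Compare to given [10, 10, 2]: they differ at index 0: given 10, correct 12, so answer: No

No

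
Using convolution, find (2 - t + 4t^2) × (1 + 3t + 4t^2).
Ascending coefficients: a = [2, -1, 4], b = [1, 3, 4]. c[0] = 2×1 = 2; c[1] = 2×3 + -1×1 = 5; c[2] = 2×4 + -1×3 + 4×1 = 9; c[3] = -1×4 + 4×3 = 8; c[4] = 4×4 = 16. Result coefficients: [2, 5, 9, 8, 16] → 2 + 5t + 9t^2 + 8t^3 + 16t^4

2 + 5t + 9t^2 + 8t^3 + 16t^4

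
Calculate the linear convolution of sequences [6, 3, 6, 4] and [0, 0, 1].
y[0] = 6×0 = 0; y[1] = 6×0 + 3×0 = 0; y[2] = 6×1 + 3×0 + 6×0 = 6; y[3] = 3×1 + 6×0 + 4×0 = 3; y[4] = 6×1 + 4×0 = 6; y[5] = 4×1 = 4

[0, 0, 6, 3, 6, 4]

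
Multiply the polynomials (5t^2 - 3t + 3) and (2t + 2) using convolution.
Ascending coefficients: a = [3, -3, 5], b = [2, 2]. c[0] = 3×2 = 6; c[1] = 3×2 + -3×2 = 0; c[2] = -3×2 + 5×2 = 4; c[3] = 5×2 = 10. Result coefficients: [6, 0, 4, 10] → 10t^3 + 4t^2 + 6

10t^3 + 4t^2 + 6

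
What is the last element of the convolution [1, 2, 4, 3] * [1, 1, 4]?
Use y[k] = Σ_i a[i]·b[k-i] at k=5. y[5] = 3×4 = 12

12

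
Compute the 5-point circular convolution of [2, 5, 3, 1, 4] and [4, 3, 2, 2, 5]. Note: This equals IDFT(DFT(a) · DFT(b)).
Either evaluate y[k] = Σ_j a[j]·b[(k-j) mod 5] directly, or use IDFT(DFT(a) · DFT(b)). y[0] = 2×4 + 5×5 + 3×2 + 1×2 + 4×3 = 53; y[1] = 2×3 + 5×4 + 3×5 + 1×2 + 4×2 = 51; y[2] = 2×2 + 5×3 + 3×4 + 1×5 + 4×2 = 44; y[3] = 2×2 + 5×2 + 3×3 + 1×4 + 4×5 = 47; y[4] = 2×5 + 5×2 + 3×2 + 1×3 + 4×4 = 45. Result: [53, 51, 44, 47, 45]

[53, 51, 44, 47, 45]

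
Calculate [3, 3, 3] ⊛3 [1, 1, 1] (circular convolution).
Use y[k] = Σ_j s[j]·t[(k-j) mod 3]. y[0] = 3×1 + 3×1 + 3×1 = 9; y[1] = 3×1 + 3×1 + 3×1 = 9; y[2] = 3×1 + 3×1 + 3×1 = 9. Result: [9, 9, 9]

[9, 9, 9]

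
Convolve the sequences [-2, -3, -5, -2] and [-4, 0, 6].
y[0] = -2×-4 = 8; y[1] = -2×0 + -3×-4 = 12; y[2] = -2×6 + -3×0 + -5×-4 = 8; y[3] = -3×6 + -5×0 + -2×-4 = -10; y[4] = -5×6 + -2×0 = -30; y[5] = -2×6 = -12

[8, 12, 8, -10, -30, -12]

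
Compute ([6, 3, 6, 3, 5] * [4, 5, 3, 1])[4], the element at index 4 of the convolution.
Use y[k] = Σ_i a[i]·b[k-i] at k=4. y[4] = 3×1 + 6×3 + 3×5 + 5×4 = 56

56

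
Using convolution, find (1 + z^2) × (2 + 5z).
Ascending coefficients: a = [1, 0, 1], b = [2, 5]. c[0] = 1×2 = 2; c[1] = 1×5 + 0×2 = 5; c[2] = 0×5 + 1×2 = 2; c[3] = 1×5 = 5. Result coefficients: [2, 5, 2, 5] → 2 + 5z + 2z^2 + 5z^3

2 + 5z + 2z^2 + 5z^3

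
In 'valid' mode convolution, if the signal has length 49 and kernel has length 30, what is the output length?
'Valid' mode counts only positions where the kernel fully overlaps the signal: m - n + 1 = 49 - 30 + 1 = 20

20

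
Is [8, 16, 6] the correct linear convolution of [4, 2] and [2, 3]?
Recompute linear convolution of [4, 2] and [2, 3]: y[0] = 4×2 = 8; y[1] = 4×3 + 2×2 = 16; y[2] = 2×3 = 6 → [8, 16, 6]. Given [8, 16, 6] matches, so answer: Yes

Yes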